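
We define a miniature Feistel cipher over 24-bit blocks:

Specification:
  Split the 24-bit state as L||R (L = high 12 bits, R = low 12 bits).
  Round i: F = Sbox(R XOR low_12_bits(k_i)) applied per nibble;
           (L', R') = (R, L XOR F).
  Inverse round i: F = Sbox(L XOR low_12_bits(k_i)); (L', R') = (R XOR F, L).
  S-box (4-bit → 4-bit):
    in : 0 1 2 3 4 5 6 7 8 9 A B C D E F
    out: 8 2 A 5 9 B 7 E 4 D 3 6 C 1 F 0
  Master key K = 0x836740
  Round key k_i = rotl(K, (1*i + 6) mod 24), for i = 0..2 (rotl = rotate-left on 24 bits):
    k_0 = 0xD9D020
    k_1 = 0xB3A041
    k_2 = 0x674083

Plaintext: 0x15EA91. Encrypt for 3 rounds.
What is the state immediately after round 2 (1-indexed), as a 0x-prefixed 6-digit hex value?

0x23C070

s_0 = plaintext = 0x15EA91
s_1 = Round(s_0, k_0) = 0xA9123C
s_2 = Round(s_1, k_1) = 0x23C070
s_3 = Round(s_2, k_2) = 0x070A39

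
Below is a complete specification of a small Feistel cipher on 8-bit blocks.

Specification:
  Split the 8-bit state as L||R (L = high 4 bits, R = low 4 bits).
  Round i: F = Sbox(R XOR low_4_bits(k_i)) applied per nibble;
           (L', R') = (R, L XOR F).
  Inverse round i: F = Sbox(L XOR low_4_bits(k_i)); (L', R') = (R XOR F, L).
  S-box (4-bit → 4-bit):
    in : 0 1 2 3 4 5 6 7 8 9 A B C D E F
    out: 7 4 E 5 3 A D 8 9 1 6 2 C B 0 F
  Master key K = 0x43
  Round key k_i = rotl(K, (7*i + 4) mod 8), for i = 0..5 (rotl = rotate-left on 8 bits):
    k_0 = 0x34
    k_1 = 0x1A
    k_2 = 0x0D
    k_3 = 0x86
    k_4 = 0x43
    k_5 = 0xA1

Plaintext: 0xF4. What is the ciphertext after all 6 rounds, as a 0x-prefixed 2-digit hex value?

0x39

s_0 = plaintext = 0xF4
s_1 = Round(s_0, k_0) = 0x48
s_2 = Round(s_1, k_1) = 0x8A
s_3 = Round(s_2, k_2) = 0xA0
s_4 = Round(s_3, k_3) = 0x07
s_5 = Round(s_4, k_4) = 0x73
s_6 = Round(s_5, k_5) = 0x39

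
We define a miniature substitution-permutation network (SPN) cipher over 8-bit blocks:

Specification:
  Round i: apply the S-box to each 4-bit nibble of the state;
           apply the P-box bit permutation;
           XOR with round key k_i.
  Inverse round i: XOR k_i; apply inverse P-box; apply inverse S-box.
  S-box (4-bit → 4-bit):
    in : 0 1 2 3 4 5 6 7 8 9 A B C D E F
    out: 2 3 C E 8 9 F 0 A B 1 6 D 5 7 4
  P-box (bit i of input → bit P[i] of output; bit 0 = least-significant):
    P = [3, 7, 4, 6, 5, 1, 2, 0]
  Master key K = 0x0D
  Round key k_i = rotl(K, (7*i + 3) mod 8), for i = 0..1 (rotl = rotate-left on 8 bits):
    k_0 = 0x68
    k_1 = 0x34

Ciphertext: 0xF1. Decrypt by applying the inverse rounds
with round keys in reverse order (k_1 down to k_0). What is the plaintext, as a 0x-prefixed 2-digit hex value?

s_0 = ciphertext = 0xF1
s_1 = InvRound(s_0, k_1) = 0x28
s_2 = InvRound(s_1, k_0) = 0x74

0x74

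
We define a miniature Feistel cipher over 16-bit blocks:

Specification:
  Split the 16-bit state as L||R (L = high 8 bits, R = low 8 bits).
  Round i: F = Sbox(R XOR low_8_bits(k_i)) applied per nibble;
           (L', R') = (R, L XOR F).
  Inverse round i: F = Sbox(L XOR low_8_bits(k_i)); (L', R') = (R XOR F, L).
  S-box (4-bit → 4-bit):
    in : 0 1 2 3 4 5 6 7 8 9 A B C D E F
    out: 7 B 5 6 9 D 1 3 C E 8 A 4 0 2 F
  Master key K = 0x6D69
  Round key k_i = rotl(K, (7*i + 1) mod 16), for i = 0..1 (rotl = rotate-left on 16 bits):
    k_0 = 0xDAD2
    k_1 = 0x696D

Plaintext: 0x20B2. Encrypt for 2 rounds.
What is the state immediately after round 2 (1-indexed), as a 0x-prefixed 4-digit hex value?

s_0 = plaintext = 0x20B2
s_1 = Round(s_0, k_0) = 0xB237
s_2 = Round(s_1, k_1) = 0x376A

0x376A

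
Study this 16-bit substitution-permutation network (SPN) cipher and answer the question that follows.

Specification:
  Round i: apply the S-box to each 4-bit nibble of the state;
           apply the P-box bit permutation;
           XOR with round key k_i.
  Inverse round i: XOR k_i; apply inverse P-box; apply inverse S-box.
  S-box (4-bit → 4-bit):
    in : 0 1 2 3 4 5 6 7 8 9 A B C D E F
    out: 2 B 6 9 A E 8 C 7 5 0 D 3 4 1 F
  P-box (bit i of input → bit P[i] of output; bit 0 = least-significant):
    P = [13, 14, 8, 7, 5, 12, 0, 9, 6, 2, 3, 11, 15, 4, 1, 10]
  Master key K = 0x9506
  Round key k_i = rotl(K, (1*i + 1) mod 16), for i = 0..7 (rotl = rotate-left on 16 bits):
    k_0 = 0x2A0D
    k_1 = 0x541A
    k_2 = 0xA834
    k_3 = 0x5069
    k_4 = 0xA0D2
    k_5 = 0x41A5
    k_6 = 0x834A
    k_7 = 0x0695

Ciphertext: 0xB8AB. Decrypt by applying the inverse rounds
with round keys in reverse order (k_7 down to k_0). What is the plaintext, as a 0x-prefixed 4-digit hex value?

0x5920

s_0 = ciphertext = 0xB8AB
s_1 = InvRound(s_0, k_7) = 0xF51E
s_2 = InvRound(s_1, k_6) = 0x4C4C
s_3 = InvRound(s_2, k_5) = 0x6B97
s_4 = InvRound(s_3, k_4) = 0xE172
s_5 = InvRound(s_4, k_3) = 0x8D29
s_6 = InvRound(s_5, k_2) = 0x42D9
s_7 = InvRound(s_6, k_1) = 0x7E56
s_8 = InvRound(s_7, k_0) = 0x5920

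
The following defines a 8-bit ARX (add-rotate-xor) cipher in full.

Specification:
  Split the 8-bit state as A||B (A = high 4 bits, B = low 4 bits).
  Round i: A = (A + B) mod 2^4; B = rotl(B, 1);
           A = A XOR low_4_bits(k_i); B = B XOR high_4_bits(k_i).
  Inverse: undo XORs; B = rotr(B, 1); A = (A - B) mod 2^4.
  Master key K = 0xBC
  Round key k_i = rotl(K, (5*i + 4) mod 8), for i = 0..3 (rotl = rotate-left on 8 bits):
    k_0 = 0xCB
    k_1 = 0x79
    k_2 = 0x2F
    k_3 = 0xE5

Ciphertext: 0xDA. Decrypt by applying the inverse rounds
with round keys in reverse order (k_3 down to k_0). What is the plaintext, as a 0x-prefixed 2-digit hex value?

s_0 = ciphertext = 0xDA
s_1 = InvRound(s_0, k_3) = 0x62
s_2 = InvRound(s_1, k_2) = 0x90
s_3 = InvRound(s_2, k_1) = 0x5B
s_4 = InvRound(s_3, k_0) = 0x3B

0x3B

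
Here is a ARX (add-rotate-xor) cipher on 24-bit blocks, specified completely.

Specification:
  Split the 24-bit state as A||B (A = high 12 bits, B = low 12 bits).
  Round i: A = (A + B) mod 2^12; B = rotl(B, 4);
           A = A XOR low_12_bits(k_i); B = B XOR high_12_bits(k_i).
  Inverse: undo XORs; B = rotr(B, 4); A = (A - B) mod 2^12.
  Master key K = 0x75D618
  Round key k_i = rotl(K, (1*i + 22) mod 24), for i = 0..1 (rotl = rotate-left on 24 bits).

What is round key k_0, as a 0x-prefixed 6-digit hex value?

K = 0x75D618
k_0 = rotl(K, (1*0+22) mod 24) = rotl(K, 22) = 0x1D7586

0x1D7586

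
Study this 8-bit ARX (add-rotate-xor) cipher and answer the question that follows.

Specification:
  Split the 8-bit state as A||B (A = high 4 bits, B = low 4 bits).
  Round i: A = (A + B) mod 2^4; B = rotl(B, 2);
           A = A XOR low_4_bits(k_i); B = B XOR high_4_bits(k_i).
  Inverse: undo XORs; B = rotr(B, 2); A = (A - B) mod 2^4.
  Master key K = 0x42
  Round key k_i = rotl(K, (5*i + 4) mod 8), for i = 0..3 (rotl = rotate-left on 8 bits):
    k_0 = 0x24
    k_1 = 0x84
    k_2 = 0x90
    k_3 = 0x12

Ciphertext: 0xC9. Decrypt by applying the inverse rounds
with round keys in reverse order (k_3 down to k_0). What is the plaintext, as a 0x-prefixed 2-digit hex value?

0x7E

s_0 = ciphertext = 0xC9
s_1 = InvRound(s_0, k_3) = 0xC2
s_2 = InvRound(s_1, k_2) = 0xEE
s_3 = InvRound(s_2, k_1) = 0x19
s_4 = InvRound(s_3, k_0) = 0x7E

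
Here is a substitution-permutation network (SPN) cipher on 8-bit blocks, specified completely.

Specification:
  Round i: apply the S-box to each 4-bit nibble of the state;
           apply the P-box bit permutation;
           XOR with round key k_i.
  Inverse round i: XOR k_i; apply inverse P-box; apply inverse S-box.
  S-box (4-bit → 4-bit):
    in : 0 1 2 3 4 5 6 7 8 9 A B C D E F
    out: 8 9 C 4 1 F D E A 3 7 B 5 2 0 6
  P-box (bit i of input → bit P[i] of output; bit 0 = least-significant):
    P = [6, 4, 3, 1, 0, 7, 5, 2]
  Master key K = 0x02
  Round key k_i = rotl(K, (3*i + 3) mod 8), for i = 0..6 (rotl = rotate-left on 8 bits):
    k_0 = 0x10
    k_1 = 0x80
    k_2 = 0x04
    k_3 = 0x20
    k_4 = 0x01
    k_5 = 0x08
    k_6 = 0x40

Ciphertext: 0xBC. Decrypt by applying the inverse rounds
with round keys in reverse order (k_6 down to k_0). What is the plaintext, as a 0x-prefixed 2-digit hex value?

s_0 = ciphertext = 0xBC
s_1 = InvRound(s_0, k_6) = 0x7A
s_2 = InvRound(s_1, k_5) = 0x3B
s_3 = InvRound(s_2, k_4) = 0x37
s_4 = InvRound(s_3, k_3) = 0x18
s_5 = InvRound(s_4, k_2) = 0x0F
s_6 = InvRound(s_5, k_1) = 0xB2
s_7 = InvRound(s_6, k_0) = 0xF0

0xF0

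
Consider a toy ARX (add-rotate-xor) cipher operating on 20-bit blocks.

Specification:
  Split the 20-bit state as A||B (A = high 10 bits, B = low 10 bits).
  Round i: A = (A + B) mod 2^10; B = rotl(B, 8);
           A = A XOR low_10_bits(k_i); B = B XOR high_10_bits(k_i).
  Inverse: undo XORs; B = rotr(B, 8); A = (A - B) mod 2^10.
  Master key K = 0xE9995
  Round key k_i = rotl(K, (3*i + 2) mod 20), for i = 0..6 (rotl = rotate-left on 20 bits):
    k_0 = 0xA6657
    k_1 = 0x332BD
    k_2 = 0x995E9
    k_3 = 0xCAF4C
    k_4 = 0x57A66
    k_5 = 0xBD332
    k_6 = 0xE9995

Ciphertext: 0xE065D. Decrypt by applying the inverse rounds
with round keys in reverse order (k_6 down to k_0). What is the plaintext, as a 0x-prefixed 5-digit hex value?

0xC8D32

s_0 = ciphertext = 0xE065D
s_1 = InvRound(s_0, k_6) = 0x89FED
s_2 = InvRound(s_1, k_5) = 0x2C065
s_3 = InvRound(s_2, k_4) = 0x7A4ED
s_4 = InvRound(s_3, k_3) = 0xE2B1B
s_5 = InvRound(s_4, k_2) = 0x1A9F9
s_6 = InvRound(s_5, k_1) = 0x808D5
s_7 = InvRound(s_6, k_0) = 0xC8D32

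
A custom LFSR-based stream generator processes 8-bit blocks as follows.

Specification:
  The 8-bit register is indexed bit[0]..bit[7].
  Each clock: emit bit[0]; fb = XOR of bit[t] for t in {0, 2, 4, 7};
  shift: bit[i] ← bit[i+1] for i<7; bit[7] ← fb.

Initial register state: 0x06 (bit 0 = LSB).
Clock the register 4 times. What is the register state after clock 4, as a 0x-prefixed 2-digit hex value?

0xD0

reg_0 = 0x06
clock 1: out=0, reg = 0x83
clock 2: out=1, reg = 0x41
clock 3: out=1, reg = 0xA0
clock 4: out=0, reg = 0xD0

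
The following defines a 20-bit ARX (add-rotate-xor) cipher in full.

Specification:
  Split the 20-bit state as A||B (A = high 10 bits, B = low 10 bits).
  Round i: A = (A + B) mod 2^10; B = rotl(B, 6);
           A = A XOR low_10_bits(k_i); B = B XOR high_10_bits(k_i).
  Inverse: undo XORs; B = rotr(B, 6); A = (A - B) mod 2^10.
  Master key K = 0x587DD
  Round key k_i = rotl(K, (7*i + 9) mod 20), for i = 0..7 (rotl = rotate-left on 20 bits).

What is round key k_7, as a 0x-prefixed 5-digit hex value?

K = 0x587DD
k_0 = rotl(K, (7*0+9) mod 20) = rotl(K, 9) = 0xFBAB0
k_1 = rotl(K, (7*1+9) mod 20) = rotl(K, 16) = 0xD587D
k_2 = rotl(K, (7*2+9) mod 20) = rotl(K, 3) = 0xC3EEA
k_3 = rotl(K, (7*3+9) mod 20) = rotl(K, 10) = 0xF7561
k_4 = rotl(K, (7*4+9) mod 20) = rotl(K, 17) = 0xAB0FB
k_5 = rotl(K, (7*5+9) mod 20) = rotl(K, 4) = 0x87DD5
k_6 = rotl(K, (7*6+9) mod 20) = rotl(K, 11) = 0xEEAC3
k_7 = rotl(K, (7*7+9) mod 20) = rotl(K, 18) = 0x561F7

0x561F7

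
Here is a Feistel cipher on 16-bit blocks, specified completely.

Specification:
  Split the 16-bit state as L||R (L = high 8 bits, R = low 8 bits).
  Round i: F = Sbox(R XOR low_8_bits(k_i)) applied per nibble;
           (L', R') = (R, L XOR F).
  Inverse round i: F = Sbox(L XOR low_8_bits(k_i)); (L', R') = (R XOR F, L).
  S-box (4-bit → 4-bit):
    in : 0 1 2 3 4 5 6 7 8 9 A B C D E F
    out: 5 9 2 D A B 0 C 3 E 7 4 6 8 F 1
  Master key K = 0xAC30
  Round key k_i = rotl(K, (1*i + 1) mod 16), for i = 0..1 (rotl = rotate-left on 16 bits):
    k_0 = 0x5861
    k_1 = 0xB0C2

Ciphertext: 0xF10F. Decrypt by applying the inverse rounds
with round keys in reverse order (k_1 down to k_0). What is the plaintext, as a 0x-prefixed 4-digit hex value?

0xBCD2

s_0 = ciphertext = 0xF10F
s_1 = InvRound(s_0, k_1) = 0xD2F1
s_2 = InvRound(s_1, k_0) = 0xBCD2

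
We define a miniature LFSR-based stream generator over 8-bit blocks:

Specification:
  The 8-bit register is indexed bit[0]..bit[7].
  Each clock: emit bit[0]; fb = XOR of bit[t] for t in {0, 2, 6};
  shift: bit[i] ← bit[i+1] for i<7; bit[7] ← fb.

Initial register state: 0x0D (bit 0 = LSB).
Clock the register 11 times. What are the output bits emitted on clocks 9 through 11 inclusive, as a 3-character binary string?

reg_0 = 0x0D
clock 1: out=1, reg = 0x06
clock 2: out=0, reg = 0x83
clock 3: out=1, reg = 0xC1
clock 4: out=1, reg = 0x60
clock 5: out=0, reg = 0xB0
clock 6: out=0, reg = 0x58
clock 7: out=0, reg = 0xAC
clock 8: out=0, reg = 0xD6
clock 9: out=0, reg = 0x6B
clock 10: out=1, reg = 0x35
clock 11: out=1, reg = 0x1A

011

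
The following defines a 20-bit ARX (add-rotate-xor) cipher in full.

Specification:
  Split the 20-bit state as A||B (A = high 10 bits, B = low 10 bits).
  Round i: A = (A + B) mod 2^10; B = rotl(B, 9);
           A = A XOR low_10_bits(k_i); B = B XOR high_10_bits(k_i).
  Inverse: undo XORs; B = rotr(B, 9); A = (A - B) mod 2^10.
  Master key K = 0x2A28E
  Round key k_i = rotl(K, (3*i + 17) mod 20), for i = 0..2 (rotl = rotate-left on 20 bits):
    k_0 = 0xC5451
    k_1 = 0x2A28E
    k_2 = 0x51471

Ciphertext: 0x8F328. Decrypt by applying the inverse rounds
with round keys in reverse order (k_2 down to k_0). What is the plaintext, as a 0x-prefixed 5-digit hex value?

0xD83E7

s_0 = ciphertext = 0x8F328
s_1 = InvRound(s_0, k_2) = 0x5C8DB
s_2 = InvRound(s_1, k_1) = 0xC58E6
s_3 = InvRound(s_2, k_0) = 0xD83E7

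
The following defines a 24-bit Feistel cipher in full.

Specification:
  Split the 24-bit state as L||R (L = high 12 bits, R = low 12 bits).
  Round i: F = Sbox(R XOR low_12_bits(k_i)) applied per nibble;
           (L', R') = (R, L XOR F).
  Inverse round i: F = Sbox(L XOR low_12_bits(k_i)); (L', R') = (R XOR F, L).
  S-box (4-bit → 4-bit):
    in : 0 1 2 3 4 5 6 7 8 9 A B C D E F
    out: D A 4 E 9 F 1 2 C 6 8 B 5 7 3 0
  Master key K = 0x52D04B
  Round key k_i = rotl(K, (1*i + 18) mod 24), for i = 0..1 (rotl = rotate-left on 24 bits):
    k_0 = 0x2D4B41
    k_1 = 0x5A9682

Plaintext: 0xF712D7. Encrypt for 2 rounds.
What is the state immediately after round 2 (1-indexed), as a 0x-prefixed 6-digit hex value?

s_0 = plaintext = 0xF712D7
s_1 = Round(s_0, k_0) = 0x2D7910
s_2 = Round(s_1, k_1) = 0x9102B3

0x9102B3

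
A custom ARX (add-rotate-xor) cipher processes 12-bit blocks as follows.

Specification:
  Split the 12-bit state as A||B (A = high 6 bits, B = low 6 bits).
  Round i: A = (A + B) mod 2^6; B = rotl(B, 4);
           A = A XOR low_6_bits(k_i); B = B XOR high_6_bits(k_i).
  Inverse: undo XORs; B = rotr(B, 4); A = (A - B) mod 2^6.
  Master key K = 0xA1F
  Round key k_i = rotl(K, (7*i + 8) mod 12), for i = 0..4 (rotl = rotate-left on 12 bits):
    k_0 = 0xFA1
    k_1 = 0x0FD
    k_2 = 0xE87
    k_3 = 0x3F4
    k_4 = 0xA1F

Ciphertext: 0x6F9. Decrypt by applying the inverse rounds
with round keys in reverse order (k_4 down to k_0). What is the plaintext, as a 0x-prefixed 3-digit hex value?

s_0 = ciphertext = 0x6F9
s_1 = InvRound(s_0, k_4) = 0xFC5
s_2 = InvRound(s_1, k_3) = 0x8E8
s_3 = InvRound(s_2, k_2) = 0x6C9
s_4 = InvRound(s_3, k_1) = 0xFA8
s_5 = InvRound(s_4, k_0) = 0x199

0x199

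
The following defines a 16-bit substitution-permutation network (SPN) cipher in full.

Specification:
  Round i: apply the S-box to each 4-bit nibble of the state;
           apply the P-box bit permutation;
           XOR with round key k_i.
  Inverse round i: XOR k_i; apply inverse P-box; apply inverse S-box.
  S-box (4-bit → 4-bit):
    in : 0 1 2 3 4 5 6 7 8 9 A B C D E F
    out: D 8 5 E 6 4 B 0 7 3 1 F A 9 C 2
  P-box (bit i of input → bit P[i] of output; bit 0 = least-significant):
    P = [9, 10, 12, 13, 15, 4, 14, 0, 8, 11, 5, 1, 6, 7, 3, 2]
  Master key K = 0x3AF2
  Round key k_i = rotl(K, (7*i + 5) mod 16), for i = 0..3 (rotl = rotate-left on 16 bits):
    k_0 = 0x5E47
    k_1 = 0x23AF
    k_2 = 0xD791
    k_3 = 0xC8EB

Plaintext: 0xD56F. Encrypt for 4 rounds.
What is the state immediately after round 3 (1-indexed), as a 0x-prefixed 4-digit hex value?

0xD4A3

s_0 = plaintext = 0xD56F
s_1 = Round(s_0, k_0) = 0xDA32
s_2 = Round(s_1, k_1) = 0x70FA
s_3 = Round(s_2, k_2) = 0xD4A3
s_4 = Round(s_3, k_3) = 0x748F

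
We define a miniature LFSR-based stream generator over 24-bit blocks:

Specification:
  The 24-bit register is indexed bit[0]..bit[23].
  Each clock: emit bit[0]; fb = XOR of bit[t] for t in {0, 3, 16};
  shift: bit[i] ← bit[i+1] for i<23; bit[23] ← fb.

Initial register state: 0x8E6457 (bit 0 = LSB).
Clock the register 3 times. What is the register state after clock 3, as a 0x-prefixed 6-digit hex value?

reg_0 = 0x8E6457
clock 1: out=1, reg = 0xC7322B
clock 2: out=1, reg = 0xE39915
clock 3: out=1, reg = 0x71CC8A

0x71CC8A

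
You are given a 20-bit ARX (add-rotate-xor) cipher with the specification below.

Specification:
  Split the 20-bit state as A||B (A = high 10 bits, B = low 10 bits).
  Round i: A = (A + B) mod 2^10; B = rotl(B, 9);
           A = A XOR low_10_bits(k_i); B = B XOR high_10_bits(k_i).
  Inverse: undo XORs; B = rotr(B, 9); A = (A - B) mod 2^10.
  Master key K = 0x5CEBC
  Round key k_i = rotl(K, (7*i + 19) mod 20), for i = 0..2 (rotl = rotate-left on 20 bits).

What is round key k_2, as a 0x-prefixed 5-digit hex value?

0x78B9D

K = 0x5CEBC
k_0 = rotl(K, (7*0+19) mod 20) = rotl(K, 19) = 0x2E75E
k_1 = rotl(K, (7*1+19) mod 20) = rotl(K, 6) = 0x3AF17
k_2 = rotl(K, (7*2+19) mod 20) = rotl(K, 13) = 0x78B9D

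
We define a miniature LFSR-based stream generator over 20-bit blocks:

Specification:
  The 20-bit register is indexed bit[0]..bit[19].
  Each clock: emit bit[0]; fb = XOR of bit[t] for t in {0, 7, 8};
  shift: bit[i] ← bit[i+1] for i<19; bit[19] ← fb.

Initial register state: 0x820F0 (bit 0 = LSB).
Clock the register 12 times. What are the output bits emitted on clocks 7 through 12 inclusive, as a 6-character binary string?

110000

reg_0 = 0x820F0
clock 1: out=0, reg = 0xC1078
clock 2: out=0, reg = 0x6083C
clock 3: out=0, reg = 0x3041E
clock 4: out=0, reg = 0x1820F
clock 5: out=1, reg = 0x8C107
clock 6: out=1, reg = 0x46083
clock 7: out=1, reg = 0x23041
clock 8: out=1, reg = 0x91820
clock 9: out=0, reg = 0x48C10
clock 10: out=0, reg = 0x24608
clock 11: out=0, reg = 0x12304
clock 12: out=0, reg = 0x89182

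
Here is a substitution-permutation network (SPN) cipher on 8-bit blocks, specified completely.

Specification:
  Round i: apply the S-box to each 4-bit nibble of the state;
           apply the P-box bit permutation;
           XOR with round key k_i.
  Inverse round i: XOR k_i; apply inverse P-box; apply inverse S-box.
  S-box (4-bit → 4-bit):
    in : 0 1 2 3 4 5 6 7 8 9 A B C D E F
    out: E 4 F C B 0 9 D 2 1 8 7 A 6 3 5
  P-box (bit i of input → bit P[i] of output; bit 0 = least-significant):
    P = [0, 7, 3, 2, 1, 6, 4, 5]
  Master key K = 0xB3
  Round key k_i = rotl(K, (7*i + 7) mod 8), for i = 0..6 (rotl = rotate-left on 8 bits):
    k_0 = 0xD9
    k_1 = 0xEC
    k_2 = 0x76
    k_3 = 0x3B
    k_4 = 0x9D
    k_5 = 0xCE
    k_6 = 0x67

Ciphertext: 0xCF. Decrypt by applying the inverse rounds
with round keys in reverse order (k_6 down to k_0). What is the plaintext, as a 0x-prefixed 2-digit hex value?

0xE8

s_0 = ciphertext = 0xCF
s_1 = InvRound(s_0, k_6) = 0xAD
s_2 = InvRound(s_1, k_5) = 0x49
s_3 = InvRound(s_2, k_4) = 0xDC
s_4 = InvRound(s_3, k_3) = 0x44
s_5 = InvRound(s_4, k_2) = 0x75
s_6 = InvRound(s_5, k_1) = 0x1B
s_7 = InvRound(s_6, k_0) = 0xE8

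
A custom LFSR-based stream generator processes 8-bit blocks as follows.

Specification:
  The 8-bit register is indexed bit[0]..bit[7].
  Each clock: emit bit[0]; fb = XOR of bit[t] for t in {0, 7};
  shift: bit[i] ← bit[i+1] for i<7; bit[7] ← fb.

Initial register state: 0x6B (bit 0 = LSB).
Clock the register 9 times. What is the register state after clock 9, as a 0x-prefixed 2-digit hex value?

0x6C

reg_0 = 0x6B
clock 1: out=1, reg = 0xB5
clock 2: out=1, reg = 0x5A
clock 3: out=0, reg = 0x2D
clock 4: out=1, reg = 0x96
clock 5: out=0, reg = 0xCB
clock 6: out=1, reg = 0x65
clock 7: out=1, reg = 0xB2
clock 8: out=0, reg = 0xD9
clock 9: out=1, reg = 0x6C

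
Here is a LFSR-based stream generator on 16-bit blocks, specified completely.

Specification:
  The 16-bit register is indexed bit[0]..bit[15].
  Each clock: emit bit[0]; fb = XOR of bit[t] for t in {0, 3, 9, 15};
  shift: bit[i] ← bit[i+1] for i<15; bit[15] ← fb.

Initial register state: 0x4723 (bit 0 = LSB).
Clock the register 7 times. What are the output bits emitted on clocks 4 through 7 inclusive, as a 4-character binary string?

reg_0 = 0x4723
clock 1: out=1, reg = 0x2391
clock 2: out=1, reg = 0x11C8
clock 3: out=0, reg = 0x88E4
clock 4: out=0, reg = 0xC472
clock 5: out=0, reg = 0xE239
clock 6: out=1, reg = 0x711C
clock 7: out=0, reg = 0xB88E

0010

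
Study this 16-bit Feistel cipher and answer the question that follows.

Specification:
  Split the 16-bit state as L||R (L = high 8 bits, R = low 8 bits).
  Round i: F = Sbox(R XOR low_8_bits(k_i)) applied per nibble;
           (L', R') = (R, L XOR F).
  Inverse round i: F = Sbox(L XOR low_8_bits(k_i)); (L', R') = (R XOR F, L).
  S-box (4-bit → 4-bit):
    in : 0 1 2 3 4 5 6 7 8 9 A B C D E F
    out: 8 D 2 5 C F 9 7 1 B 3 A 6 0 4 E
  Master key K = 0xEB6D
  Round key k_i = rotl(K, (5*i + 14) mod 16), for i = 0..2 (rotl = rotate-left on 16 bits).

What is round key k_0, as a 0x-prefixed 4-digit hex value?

K = 0xEB6D
k_0 = rotl(K, (5*0+14) mod 16) = rotl(K, 14) = 0x7ADB

0x7ADB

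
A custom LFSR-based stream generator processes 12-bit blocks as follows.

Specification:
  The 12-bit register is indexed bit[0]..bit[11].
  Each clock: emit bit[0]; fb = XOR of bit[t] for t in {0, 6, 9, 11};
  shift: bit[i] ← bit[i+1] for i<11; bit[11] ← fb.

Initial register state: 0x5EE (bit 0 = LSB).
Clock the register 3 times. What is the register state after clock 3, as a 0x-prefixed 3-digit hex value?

0x2BD

reg_0 = 0x5EE
clock 1: out=0, reg = 0xAF7
clock 2: out=1, reg = 0x57B
clock 3: out=1, reg = 0x2BD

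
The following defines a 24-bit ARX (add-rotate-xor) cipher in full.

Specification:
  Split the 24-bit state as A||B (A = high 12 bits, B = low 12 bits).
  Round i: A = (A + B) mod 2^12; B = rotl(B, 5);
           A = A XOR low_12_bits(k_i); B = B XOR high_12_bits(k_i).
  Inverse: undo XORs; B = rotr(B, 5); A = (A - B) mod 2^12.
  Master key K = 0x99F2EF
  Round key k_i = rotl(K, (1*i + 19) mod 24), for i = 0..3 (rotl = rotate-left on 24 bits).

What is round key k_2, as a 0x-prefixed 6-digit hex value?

0xF33E5D

K = 0x99F2EF
k_0 = rotl(K, (1*0+19) mod 24) = rotl(K, 19) = 0x7CCF97
k_1 = rotl(K, (1*1+19) mod 24) = rotl(K, 20) = 0xF99F2E
k_2 = rotl(K, (1*2+19) mod 24) = rotl(K, 21) = 0xF33E5D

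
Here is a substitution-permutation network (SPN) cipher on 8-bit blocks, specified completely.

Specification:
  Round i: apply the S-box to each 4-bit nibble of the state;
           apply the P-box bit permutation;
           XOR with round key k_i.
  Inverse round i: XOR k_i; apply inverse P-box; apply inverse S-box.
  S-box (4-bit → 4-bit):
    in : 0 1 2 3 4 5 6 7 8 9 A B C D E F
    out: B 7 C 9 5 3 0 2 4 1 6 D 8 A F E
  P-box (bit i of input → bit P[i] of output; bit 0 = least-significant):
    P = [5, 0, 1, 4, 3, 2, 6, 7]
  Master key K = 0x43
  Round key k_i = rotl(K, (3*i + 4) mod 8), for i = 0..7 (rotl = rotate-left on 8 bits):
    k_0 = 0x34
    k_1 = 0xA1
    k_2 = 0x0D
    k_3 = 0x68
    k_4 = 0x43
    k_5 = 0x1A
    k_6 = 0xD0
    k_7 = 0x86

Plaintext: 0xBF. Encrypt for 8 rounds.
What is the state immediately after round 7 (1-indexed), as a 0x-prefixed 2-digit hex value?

0x73

s_0 = plaintext = 0xBF
s_1 = Round(s_0, k_0) = 0xEF
s_2 = Round(s_1, k_1) = 0x7E
s_3 = Round(s_2, k_2) = 0x3A
s_4 = Round(s_3, k_3) = 0xE3
s_5 = Round(s_4, k_4) = 0xBF
s_6 = Round(s_5, k_5) = 0xC1
s_7 = Round(s_6, k_6) = 0x73
s_8 = Round(s_7, k_7) = 0xB2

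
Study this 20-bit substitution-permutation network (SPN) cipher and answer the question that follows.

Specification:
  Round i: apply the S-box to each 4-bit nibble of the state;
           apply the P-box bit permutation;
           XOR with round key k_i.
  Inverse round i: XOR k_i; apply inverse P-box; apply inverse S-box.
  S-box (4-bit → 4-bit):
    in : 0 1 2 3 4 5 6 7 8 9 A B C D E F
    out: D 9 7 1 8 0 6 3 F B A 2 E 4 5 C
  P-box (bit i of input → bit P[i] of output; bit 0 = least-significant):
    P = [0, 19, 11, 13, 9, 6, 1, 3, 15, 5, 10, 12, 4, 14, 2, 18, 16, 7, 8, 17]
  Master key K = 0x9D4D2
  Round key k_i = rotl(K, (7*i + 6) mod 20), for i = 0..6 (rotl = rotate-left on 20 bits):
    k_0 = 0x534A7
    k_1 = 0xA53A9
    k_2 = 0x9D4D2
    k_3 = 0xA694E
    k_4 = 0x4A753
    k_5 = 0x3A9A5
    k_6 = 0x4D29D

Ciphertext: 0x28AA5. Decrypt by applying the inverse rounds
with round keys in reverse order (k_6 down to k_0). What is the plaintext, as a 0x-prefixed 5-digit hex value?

0x7497A

s_0 = ciphertext = 0x28AA5
s_1 = InvRound(s_0, k_6) = 0x49A4D
s_2 = InvRound(s_1, k_5) = 0x84A94
s_3 = InvRound(s_2, k_4) = 0x6CE68
s_4 = InvRound(s_3, k_3) = 0xDF2EA
s_5 = InvRound(s_4, k_2) = 0x51614
s_6 = InvRound(s_5, k_1) = 0x88647
s_7 = InvRound(s_6, k_0) = 0x7497A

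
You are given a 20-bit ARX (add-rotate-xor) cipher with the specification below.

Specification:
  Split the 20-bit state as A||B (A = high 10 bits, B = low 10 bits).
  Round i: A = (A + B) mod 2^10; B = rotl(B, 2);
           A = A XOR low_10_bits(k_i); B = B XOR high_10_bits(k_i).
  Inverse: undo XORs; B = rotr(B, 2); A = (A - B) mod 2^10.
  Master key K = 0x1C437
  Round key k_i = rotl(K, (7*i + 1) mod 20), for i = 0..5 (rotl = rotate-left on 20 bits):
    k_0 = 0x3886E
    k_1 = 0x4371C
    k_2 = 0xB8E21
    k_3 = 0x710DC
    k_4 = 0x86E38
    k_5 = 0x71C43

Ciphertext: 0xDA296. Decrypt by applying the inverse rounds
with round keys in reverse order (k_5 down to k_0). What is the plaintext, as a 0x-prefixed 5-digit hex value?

s_0 = ciphertext = 0xDA296
s_1 = InvRound(s_0, k_5) = 0x55DD4
s_2 = InvRound(s_1, k_4) = 0xDF3F3
s_3 = InvRound(s_2, k_3) = 0x04F8D
s_4 = InvRound(s_3, k_2) = 0xF5E5B
s_5 = InvRound(s_4, k_1) = 0x7DAD5
s_6 = InvRound(s_5, k_0) = 0x82F8D

0x82F8D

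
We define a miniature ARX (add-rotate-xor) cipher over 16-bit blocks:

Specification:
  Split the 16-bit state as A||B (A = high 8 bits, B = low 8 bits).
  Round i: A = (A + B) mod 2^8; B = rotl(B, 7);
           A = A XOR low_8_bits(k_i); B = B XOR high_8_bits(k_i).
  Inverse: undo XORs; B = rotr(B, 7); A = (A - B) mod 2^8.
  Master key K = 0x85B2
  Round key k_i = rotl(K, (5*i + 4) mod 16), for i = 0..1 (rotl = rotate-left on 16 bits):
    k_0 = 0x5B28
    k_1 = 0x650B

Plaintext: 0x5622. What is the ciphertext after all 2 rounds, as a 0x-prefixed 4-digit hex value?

0x9140

s_0 = plaintext = 0x5622
s_1 = Round(s_0, k_0) = 0x504A
s_2 = Round(s_1, k_1) = 0x9140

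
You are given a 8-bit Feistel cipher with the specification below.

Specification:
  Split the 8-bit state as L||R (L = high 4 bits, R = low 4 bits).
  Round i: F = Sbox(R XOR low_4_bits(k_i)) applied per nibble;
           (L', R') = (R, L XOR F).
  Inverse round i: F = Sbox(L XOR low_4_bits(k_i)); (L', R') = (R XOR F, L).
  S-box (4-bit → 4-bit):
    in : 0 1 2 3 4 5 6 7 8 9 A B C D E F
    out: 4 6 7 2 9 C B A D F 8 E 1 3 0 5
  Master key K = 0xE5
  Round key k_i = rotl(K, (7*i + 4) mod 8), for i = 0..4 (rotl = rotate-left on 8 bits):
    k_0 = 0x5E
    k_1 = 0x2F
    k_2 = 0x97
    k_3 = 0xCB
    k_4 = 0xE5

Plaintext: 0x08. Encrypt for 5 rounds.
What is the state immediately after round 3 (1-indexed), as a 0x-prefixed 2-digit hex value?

s_0 = plaintext = 0x08
s_1 = Round(s_0, k_0) = 0x8B
s_2 = Round(s_1, k_1) = 0xB1
s_3 = Round(s_2, k_2) = 0x10
s_4 = Round(s_3, k_3) = 0x0F
s_5 = Round(s_4, k_4) = 0xF8

0x10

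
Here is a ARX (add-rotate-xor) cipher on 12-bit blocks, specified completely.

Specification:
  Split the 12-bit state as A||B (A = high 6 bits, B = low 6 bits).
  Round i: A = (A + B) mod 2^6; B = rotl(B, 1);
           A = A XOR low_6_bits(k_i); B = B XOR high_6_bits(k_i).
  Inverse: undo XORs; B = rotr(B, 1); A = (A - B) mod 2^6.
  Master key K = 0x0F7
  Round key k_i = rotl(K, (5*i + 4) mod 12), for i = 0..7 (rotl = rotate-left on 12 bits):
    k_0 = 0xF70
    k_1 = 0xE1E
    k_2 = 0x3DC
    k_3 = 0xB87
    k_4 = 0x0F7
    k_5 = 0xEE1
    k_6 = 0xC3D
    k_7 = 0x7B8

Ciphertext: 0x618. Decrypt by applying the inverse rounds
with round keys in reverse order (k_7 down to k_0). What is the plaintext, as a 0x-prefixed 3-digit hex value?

s_0 = ciphertext = 0x618
s_1 = InvRound(s_0, k_7) = 0x743
s_2 = InvRound(s_1, k_6) = 0x9F9
s_3 = InvRound(s_2, k_5) = 0x141
s_4 = InvRound(s_3, k_4) = 0xC41
s_5 = InvRound(s_4, k_3) = 0xFF7
s_6 = InvRound(s_5, k_2) = 0x1DC
s_7 = InvRound(s_6, k_1) = 0x1D2
s_8 = InvRound(s_7, k_0) = 0x037

0x037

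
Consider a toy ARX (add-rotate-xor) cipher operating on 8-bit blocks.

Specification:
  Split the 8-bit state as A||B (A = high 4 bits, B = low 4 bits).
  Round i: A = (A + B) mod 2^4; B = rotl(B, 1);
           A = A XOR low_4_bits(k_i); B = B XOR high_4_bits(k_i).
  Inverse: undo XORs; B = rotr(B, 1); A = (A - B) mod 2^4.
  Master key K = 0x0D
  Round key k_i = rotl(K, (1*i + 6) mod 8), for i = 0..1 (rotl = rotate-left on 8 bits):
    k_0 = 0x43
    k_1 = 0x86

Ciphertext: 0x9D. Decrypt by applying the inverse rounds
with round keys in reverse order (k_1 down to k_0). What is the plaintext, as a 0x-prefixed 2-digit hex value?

0xF7

s_0 = ciphertext = 0x9D
s_1 = InvRound(s_0, k_1) = 0x5A
s_2 = InvRound(s_1, k_0) = 0xF7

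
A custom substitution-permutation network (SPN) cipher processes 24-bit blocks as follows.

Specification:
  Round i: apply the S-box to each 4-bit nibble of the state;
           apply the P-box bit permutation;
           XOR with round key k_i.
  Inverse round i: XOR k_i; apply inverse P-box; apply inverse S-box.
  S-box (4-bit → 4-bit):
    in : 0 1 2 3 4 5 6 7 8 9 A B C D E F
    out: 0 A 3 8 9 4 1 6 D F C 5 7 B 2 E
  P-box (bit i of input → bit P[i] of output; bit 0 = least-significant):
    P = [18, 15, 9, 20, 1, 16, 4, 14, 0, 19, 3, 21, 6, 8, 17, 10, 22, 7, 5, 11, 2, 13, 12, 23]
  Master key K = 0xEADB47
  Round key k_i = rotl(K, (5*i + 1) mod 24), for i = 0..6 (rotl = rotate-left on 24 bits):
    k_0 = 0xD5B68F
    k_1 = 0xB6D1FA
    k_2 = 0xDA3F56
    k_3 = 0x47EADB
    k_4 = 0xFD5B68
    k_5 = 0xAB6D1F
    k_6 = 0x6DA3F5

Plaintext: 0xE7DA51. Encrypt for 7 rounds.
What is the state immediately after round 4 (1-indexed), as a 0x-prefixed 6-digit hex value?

s_0 = plaintext = 0xE7DA51
s_1 = Round(s_0, k_0) = 0xE51377
s_2 = Round(s_1, k_1) = 0x9776CA
s_3 = Round(s_2, k_2) = 0x490CE1
s_4 = Round(s_3, k_3) = 0x9E6276
s_5 = Round(s_4, k_4) = 0x706BBD
s_6 = Round(s_5, k_5) = 0xBFDD44
s_7 = Round(s_6, k_6) = 0x51FE12

0x9E6276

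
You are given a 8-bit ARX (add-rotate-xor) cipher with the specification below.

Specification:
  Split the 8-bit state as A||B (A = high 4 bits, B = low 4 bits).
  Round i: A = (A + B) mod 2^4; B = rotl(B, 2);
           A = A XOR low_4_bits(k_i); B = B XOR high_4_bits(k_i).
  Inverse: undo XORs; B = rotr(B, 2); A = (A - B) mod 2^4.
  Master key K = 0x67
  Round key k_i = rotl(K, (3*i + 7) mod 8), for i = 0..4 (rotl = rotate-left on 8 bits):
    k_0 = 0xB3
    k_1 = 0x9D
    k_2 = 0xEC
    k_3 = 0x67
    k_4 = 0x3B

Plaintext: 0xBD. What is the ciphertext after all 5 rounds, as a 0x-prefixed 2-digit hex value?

0x9E

s_0 = plaintext = 0xBD
s_1 = Round(s_0, k_0) = 0xBC
s_2 = Round(s_1, k_1) = 0xAA
s_3 = Round(s_2, k_2) = 0x84
s_4 = Round(s_3, k_3) = 0xB7
s_5 = Round(s_4, k_4) = 0x9E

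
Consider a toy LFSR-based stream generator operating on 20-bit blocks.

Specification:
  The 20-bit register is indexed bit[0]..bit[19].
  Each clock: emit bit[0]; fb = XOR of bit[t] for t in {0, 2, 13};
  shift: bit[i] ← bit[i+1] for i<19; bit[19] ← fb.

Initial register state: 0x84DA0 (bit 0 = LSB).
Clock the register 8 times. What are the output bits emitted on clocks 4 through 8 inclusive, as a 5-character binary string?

reg_0 = 0x84DA0
clock 1: out=0, reg = 0x426D0
clock 2: out=0, reg = 0xA1368
clock 3: out=0, reg = 0x509B4
clock 4: out=0, reg = 0xA84DA
clock 5: out=0, reg = 0x5426D
clock 6: out=1, reg = 0x2A136
clock 7: out=0, reg = 0x1509B
clock 8: out=1, reg = 0x8A84D

00101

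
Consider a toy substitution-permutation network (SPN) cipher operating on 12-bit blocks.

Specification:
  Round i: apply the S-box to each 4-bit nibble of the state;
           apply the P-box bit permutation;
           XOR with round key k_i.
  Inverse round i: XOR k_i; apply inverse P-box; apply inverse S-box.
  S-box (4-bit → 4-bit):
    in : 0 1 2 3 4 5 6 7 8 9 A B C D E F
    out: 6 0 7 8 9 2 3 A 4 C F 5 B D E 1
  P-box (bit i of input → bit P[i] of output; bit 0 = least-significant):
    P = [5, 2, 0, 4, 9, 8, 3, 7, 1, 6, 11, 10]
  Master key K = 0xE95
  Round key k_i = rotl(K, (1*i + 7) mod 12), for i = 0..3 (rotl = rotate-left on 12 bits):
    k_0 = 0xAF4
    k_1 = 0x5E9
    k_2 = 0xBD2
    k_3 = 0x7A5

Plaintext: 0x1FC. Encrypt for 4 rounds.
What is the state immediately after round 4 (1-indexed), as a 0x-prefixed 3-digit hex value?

s_0 = plaintext = 0x1FC
s_1 = Round(s_0, k_0) = 0x8C0
s_2 = Round(s_1, k_1) = 0xE6C
s_3 = Round(s_2, k_2) = 0x4A6
s_4 = Round(s_3, k_3) = 0x00B

0x00B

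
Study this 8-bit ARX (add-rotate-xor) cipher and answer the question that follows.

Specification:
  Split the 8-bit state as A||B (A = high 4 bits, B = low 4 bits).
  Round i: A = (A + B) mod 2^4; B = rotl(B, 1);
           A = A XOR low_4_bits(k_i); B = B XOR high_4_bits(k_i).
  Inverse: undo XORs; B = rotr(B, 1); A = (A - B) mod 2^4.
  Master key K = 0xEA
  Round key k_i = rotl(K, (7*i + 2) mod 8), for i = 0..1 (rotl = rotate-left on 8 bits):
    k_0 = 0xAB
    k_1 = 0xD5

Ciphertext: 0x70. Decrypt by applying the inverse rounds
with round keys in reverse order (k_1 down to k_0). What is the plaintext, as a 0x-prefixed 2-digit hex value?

0xD2

s_0 = ciphertext = 0x70
s_1 = InvRound(s_0, k_1) = 0x4E
s_2 = InvRound(s_1, k_0) = 0xD2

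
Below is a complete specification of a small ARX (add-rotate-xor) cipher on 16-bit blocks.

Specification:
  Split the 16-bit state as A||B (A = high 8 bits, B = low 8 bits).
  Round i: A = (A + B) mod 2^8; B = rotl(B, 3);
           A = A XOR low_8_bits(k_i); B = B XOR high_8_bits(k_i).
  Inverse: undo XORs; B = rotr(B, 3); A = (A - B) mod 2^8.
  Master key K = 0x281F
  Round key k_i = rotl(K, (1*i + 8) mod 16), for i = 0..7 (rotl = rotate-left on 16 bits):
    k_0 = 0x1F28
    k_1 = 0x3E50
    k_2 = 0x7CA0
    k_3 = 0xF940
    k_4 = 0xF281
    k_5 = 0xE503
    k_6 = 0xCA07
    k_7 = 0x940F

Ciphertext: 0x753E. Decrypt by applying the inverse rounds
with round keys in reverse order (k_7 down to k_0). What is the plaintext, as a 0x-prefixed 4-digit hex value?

s_0 = ciphertext = 0x753E
s_1 = InvRound(s_0, k_7) = 0x2555
s_2 = InvRound(s_1, k_6) = 0x2FF3
s_3 = InvRound(s_2, k_5) = 0x6AC2
s_4 = InvRound(s_3, k_4) = 0xE506
s_5 = InvRound(s_4, k_3) = 0xA6FF
s_6 = InvRound(s_5, k_2) = 0x9670
s_7 = InvRound(s_6, k_1) = 0xFDC9
s_8 = InvRound(s_7, k_0) = 0xFBDA

0xFBDA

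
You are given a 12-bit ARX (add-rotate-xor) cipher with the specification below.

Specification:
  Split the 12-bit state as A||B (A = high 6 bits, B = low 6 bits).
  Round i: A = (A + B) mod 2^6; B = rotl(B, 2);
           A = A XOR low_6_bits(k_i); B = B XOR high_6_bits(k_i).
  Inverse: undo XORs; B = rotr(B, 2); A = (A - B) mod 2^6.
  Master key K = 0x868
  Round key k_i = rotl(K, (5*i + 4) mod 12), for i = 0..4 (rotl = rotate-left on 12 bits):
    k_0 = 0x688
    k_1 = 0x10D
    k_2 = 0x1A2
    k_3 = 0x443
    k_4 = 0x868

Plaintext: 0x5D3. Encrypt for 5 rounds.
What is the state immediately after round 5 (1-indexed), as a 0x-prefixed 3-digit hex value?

s_0 = plaintext = 0x5D3
s_1 = Round(s_0, k_0) = 0x897
s_2 = Round(s_1, k_1) = 0xD19
s_3 = Round(s_2, k_2) = 0xBE3
s_4 = Round(s_3, k_3) = 0x45F
s_5 = Round(s_4, k_4) = 0x61C

0x61C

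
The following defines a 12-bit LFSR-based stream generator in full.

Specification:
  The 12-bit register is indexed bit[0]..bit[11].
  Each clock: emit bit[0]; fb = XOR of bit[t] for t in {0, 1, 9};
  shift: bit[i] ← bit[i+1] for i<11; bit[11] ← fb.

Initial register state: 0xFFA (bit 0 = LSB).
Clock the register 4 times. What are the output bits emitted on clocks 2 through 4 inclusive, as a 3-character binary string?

reg_0 = 0xFFA
clock 1: out=0, reg = 0x7FD
clock 2: out=1, reg = 0x3FE
clock 3: out=0, reg = 0x1FF
clock 4: out=1, reg = 0x0FF

101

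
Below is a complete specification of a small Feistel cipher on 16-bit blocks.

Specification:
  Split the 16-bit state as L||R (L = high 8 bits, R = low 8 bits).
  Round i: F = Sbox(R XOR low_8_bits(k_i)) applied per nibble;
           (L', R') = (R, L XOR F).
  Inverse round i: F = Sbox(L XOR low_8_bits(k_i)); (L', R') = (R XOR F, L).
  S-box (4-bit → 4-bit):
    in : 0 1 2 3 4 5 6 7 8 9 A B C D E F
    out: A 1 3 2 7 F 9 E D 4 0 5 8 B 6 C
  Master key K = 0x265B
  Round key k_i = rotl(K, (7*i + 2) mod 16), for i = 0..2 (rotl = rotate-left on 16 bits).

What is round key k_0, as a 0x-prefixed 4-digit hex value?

0x996C

K = 0x265B
k_0 = rotl(K, (7*0+2) mod 16) = rotl(K, 2) = 0x996C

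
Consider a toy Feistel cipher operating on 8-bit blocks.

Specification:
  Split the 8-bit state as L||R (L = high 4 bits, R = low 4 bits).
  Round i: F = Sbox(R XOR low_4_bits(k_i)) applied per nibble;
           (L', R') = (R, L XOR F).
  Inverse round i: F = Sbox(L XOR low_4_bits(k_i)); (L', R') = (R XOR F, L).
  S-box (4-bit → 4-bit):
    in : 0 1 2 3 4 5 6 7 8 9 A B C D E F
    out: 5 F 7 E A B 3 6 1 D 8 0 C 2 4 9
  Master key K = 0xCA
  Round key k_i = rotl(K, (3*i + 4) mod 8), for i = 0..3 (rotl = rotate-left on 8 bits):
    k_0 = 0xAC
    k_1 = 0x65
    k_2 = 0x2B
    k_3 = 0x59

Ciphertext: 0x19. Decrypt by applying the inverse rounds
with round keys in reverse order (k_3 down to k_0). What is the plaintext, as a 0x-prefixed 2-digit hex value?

0x30

s_0 = ciphertext = 0x19
s_1 = InvRound(s_0, k_3) = 0x81
s_2 = InvRound(s_1, k_2) = 0xF8
s_3 = InvRound(s_2, k_1) = 0x0F
s_4 = InvRound(s_3, k_0) = 0x30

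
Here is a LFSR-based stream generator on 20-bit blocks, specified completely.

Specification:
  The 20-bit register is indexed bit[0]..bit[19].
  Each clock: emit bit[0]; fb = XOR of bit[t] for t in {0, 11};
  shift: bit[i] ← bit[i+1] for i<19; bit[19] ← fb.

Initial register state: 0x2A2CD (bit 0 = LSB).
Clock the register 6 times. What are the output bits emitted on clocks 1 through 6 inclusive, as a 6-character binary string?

reg_0 = 0x2A2CD
clock 1: out=1, reg = 0x95166
clock 2: out=0, reg = 0x4A8B3
clock 3: out=1, reg = 0x25459
clock 4: out=1, reg = 0x92A2C
clock 5: out=0, reg = 0xC9516
clock 6: out=0, reg = 0x64A8B

101100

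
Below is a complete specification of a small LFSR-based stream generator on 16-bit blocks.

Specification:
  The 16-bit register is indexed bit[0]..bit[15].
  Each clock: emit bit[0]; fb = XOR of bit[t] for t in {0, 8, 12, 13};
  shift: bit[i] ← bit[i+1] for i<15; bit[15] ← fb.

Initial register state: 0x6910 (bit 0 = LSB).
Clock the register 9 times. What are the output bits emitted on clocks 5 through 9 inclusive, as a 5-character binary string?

reg_0 = 0x6910
clock 1: out=0, reg = 0x3488
clock 2: out=0, reg = 0x1A44
clock 3: out=0, reg = 0x8D22
clock 4: out=0, reg = 0xC691
clock 5: out=1, reg = 0xE348
clock 6: out=0, reg = 0x71A4
clock 7: out=0, reg = 0xB8D2
clock 8: out=0, reg = 0x5C69
clock 9: out=1, reg = 0x2E34

10001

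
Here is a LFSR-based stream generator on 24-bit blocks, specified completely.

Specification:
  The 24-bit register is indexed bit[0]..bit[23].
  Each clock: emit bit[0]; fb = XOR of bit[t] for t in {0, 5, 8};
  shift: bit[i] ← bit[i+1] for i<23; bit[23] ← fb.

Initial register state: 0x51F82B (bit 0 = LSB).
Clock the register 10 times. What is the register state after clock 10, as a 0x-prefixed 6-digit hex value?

reg_0 = 0x51F82B
clock 1: out=1, reg = 0x28FC15
clock 2: out=1, reg = 0x947E0A
clock 3: out=0, reg = 0x4A3F05
clock 4: out=1, reg = 0x251F82
clock 5: out=0, reg = 0x928FC1
clock 6: out=1, reg = 0x4947E0
clock 7: out=0, reg = 0x24A3F0
clock 8: out=0, reg = 0x1251F8
clock 9: out=0, reg = 0x0928FC
clock 10: out=0, reg = 0x84947E

0x84947E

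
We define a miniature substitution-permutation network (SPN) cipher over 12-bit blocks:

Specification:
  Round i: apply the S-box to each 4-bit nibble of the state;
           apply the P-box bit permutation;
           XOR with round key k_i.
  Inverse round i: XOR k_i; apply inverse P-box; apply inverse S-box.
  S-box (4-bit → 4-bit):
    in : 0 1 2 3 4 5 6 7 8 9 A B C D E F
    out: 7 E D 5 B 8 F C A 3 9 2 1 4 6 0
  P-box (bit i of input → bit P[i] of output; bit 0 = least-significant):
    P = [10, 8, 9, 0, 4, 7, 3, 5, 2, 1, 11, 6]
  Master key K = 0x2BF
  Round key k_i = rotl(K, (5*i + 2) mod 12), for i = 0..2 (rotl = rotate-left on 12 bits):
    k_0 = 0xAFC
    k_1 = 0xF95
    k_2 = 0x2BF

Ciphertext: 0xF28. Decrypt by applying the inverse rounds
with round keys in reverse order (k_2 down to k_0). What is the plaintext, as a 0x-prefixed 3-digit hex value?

0xBD0

s_0 = ciphertext = 0xF28
s_1 = InvRound(s_0, k_2) = 0x094
s_2 = InvRound(s_1, k_1) = 0xDF6
s_3 = InvRound(s_2, k_0) = 0xBD0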